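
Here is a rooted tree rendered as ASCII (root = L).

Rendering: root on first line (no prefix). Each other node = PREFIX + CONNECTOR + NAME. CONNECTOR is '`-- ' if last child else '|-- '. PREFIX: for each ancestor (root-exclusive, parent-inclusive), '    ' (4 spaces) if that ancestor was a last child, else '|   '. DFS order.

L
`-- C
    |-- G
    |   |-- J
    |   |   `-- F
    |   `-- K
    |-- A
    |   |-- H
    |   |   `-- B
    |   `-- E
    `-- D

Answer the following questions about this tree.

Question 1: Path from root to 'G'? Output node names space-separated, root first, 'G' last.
Answer: L C G

Derivation:
Walk down from root: L -> C -> G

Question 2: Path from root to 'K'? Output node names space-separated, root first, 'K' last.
Answer: L C G K

Derivation:
Walk down from root: L -> C -> G -> K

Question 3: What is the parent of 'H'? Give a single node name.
Answer: A

Derivation:
Scan adjacency: H appears as child of A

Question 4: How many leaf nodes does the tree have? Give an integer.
Leaves (nodes with no children): B, D, E, F, K

Answer: 5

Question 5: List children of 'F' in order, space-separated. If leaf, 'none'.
Node F's children (from adjacency): (leaf)

Answer: none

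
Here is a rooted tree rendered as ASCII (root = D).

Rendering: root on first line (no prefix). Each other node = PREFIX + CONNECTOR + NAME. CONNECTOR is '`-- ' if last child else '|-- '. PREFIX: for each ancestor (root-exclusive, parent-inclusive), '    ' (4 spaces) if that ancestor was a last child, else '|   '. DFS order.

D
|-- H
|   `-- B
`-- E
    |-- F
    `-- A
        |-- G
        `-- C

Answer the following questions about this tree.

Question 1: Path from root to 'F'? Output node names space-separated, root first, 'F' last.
Answer: D E F

Derivation:
Walk down from root: D -> E -> F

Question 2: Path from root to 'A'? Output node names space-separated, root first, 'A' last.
Walk down from root: D -> E -> A

Answer: D E A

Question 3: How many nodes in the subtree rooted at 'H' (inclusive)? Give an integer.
Answer: 2

Derivation:
Subtree rooted at H contains: B, H
Count = 2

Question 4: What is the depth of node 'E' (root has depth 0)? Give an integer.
Path from root to E: D -> E
Depth = number of edges = 1

Answer: 1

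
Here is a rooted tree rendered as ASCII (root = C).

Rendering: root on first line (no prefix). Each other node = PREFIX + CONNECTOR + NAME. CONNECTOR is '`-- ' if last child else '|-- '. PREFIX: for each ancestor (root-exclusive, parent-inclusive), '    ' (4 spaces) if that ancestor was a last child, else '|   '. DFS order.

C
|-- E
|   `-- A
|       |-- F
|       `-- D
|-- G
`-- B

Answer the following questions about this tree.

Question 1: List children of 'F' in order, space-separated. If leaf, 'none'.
Answer: none

Derivation:
Node F's children (from adjacency): (leaf)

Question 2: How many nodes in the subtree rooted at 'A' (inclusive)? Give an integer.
Subtree rooted at A contains: A, D, F
Count = 3

Answer: 3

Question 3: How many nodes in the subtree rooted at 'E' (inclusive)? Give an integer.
Answer: 4

Derivation:
Subtree rooted at E contains: A, D, E, F
Count = 4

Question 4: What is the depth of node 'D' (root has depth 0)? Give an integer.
Path from root to D: C -> E -> A -> D
Depth = number of edges = 3

Answer: 3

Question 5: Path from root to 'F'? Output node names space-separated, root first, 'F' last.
Answer: C E A F

Derivation:
Walk down from root: C -> E -> A -> F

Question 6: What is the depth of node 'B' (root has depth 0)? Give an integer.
Path from root to B: C -> B
Depth = number of edges = 1

Answer: 1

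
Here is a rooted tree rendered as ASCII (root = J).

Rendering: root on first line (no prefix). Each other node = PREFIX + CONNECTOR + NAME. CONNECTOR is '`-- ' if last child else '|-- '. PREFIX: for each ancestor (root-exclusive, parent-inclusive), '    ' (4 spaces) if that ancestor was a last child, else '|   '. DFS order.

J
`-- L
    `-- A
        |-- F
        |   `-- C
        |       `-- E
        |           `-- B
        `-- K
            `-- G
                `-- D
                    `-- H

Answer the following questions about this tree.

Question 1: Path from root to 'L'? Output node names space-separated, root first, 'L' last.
Answer: J L

Derivation:
Walk down from root: J -> L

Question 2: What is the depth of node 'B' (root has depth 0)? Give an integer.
Answer: 6

Derivation:
Path from root to B: J -> L -> A -> F -> C -> E -> B
Depth = number of edges = 6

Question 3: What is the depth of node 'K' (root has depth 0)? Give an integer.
Answer: 3

Derivation:
Path from root to K: J -> L -> A -> K
Depth = number of edges = 3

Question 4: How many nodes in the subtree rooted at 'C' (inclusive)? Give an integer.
Subtree rooted at C contains: B, C, E
Count = 3

Answer: 3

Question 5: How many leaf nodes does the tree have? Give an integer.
Answer: 2

Derivation:
Leaves (nodes with no children): B, H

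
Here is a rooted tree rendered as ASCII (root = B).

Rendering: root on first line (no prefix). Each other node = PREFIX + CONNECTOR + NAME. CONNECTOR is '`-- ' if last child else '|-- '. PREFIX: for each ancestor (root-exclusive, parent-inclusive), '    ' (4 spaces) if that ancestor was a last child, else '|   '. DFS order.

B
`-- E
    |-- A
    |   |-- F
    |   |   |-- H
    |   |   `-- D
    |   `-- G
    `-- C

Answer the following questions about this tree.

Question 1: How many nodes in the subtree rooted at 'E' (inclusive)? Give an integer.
Subtree rooted at E contains: A, C, D, E, F, G, H
Count = 7

Answer: 7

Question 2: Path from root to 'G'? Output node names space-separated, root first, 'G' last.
Walk down from root: B -> E -> A -> G

Answer: B E A G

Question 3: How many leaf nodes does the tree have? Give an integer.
Answer: 4

Derivation:
Leaves (nodes with no children): C, D, G, H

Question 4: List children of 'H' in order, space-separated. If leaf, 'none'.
Answer: none

Derivation:
Node H's children (from adjacency): (leaf)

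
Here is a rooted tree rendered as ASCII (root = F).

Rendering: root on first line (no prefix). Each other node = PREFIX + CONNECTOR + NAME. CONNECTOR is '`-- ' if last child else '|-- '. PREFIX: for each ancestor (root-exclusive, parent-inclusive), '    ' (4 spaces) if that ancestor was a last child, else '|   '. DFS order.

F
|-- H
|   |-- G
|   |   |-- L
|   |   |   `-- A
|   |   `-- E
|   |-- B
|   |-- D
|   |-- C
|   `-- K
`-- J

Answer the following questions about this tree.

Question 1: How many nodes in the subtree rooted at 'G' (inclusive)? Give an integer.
Answer: 4

Derivation:
Subtree rooted at G contains: A, E, G, L
Count = 4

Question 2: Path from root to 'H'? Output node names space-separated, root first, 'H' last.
Walk down from root: F -> H

Answer: F H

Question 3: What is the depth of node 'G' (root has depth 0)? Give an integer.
Path from root to G: F -> H -> G
Depth = number of edges = 2

Answer: 2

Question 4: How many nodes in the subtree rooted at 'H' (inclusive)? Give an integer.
Subtree rooted at H contains: A, B, C, D, E, G, H, K, L
Count = 9

Answer: 9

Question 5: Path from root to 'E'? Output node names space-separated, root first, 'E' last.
Walk down from root: F -> H -> G -> E

Answer: F H G E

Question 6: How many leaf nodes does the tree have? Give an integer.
Leaves (nodes with no children): A, B, C, D, E, J, K

Answer: 7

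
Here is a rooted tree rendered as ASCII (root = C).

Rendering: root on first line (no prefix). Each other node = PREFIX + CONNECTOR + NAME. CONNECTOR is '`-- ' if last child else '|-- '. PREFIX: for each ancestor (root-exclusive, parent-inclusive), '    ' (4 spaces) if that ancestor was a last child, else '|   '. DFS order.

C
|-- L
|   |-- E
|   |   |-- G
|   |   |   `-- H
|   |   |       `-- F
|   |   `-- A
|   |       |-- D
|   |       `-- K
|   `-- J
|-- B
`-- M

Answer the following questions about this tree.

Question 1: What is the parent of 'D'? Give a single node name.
Answer: A

Derivation:
Scan adjacency: D appears as child of A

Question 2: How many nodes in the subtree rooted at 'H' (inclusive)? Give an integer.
Answer: 2

Derivation:
Subtree rooted at H contains: F, H
Count = 2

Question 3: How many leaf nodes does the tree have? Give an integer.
Leaves (nodes with no children): B, D, F, J, K, M

Answer: 6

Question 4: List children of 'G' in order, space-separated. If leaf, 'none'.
Answer: H

Derivation:
Node G's children (from adjacency): H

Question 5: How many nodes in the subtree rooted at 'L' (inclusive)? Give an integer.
Answer: 9

Derivation:
Subtree rooted at L contains: A, D, E, F, G, H, J, K, L
Count = 9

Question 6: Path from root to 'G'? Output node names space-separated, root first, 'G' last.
Walk down from root: C -> L -> E -> G

Answer: C L E G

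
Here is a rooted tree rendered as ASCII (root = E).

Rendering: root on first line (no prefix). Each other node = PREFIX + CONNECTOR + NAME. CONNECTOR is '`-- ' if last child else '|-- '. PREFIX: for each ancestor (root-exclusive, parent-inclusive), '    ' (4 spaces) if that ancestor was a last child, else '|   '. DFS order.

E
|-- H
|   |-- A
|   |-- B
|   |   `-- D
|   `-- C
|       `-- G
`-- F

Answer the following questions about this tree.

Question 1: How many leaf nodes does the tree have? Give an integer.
Answer: 4

Derivation:
Leaves (nodes with no children): A, D, F, G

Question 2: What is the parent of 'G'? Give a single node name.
Scan adjacency: G appears as child of C

Answer: C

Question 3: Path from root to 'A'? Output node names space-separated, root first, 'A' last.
Answer: E H A

Derivation:
Walk down from root: E -> H -> A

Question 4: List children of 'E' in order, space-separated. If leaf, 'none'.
Answer: H F

Derivation:
Node E's children (from adjacency): H, F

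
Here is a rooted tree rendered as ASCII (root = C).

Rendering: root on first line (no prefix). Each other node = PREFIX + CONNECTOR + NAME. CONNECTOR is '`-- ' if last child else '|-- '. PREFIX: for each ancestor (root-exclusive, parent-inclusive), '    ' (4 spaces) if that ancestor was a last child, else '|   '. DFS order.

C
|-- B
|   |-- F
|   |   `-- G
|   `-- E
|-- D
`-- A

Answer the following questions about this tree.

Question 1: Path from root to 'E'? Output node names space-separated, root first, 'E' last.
Answer: C B E

Derivation:
Walk down from root: C -> B -> E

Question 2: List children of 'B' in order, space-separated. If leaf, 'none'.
Answer: F E

Derivation:
Node B's children (from adjacency): F, E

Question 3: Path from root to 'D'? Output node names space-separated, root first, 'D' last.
Answer: C D

Derivation:
Walk down from root: C -> D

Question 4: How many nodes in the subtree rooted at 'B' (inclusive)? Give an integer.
Answer: 4

Derivation:
Subtree rooted at B contains: B, E, F, G
Count = 4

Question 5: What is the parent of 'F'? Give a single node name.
Scan adjacency: F appears as child of B

Answer: B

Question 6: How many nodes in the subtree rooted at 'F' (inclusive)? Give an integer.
Answer: 2

Derivation:
Subtree rooted at F contains: F, G
Count = 2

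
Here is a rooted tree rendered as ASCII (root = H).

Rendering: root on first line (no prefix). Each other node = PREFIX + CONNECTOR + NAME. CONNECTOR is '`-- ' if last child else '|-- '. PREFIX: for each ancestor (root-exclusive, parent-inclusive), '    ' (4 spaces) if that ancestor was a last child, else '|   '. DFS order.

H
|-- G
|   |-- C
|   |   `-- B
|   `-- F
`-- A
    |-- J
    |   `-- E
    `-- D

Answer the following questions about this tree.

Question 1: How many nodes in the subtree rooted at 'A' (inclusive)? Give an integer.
Answer: 4

Derivation:
Subtree rooted at A contains: A, D, E, J
Count = 4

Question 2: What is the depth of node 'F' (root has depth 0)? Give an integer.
Answer: 2

Derivation:
Path from root to F: H -> G -> F
Depth = number of edges = 2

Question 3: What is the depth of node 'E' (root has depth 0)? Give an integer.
Path from root to E: H -> A -> J -> E
Depth = number of edges = 3

Answer: 3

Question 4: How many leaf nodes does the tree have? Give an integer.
Answer: 4

Derivation:
Leaves (nodes with no children): B, D, E, F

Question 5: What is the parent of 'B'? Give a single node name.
Scan adjacency: B appears as child of C

Answer: C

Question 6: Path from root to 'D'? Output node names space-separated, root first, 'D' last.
Walk down from root: H -> A -> D

Answer: H A D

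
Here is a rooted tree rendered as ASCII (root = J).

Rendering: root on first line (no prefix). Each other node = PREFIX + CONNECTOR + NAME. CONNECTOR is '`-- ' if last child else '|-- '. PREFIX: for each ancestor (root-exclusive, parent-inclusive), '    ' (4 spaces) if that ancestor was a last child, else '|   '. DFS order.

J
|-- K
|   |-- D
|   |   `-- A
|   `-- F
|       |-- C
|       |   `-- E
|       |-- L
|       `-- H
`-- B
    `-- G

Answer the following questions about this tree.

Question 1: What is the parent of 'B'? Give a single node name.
Answer: J

Derivation:
Scan adjacency: B appears as child of J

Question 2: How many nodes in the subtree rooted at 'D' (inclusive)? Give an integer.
Answer: 2

Derivation:
Subtree rooted at D contains: A, D
Count = 2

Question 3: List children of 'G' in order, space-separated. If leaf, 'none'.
Node G's children (from adjacency): (leaf)

Answer: none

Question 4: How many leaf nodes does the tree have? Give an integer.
Leaves (nodes with no children): A, E, G, H, L

Answer: 5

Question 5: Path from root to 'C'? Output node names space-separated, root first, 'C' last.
Answer: J K F C

Derivation:
Walk down from root: J -> K -> F -> C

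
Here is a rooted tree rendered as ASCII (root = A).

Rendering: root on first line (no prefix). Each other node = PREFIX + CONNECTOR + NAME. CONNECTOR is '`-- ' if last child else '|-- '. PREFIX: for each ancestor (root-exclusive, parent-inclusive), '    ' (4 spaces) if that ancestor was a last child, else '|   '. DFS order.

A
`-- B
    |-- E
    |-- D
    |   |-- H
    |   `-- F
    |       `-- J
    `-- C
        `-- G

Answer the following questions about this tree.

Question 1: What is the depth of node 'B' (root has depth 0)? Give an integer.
Answer: 1

Derivation:
Path from root to B: A -> B
Depth = number of edges = 1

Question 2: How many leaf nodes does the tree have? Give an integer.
Leaves (nodes with no children): E, G, H, J

Answer: 4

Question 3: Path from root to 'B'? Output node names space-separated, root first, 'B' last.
Answer: A B

Derivation:
Walk down from root: A -> B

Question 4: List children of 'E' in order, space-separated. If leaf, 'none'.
Answer: none

Derivation:
Node E's children (from adjacency): (leaf)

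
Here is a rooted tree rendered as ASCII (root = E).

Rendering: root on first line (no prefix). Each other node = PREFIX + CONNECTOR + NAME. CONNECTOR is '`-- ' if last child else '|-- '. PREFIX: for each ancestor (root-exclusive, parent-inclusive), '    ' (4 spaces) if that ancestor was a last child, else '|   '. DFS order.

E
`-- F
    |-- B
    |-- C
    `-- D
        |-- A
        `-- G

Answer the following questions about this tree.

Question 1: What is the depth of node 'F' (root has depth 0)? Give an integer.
Path from root to F: E -> F
Depth = number of edges = 1

Answer: 1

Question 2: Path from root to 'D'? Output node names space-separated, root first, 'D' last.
Walk down from root: E -> F -> D

Answer: E F D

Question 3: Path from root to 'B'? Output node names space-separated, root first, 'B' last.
Answer: E F B

Derivation:
Walk down from root: E -> F -> B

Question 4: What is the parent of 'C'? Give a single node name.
Scan adjacency: C appears as child of F

Answer: F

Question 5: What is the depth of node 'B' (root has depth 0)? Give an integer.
Answer: 2

Derivation:
Path from root to B: E -> F -> B
Depth = number of edges = 2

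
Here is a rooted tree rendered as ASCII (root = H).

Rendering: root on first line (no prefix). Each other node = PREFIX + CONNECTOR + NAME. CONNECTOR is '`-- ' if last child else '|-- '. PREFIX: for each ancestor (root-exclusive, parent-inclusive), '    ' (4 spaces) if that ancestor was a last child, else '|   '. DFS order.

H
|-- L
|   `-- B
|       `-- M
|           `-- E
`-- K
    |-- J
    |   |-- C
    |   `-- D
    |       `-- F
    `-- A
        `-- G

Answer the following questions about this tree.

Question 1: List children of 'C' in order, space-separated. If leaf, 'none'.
Answer: none

Derivation:
Node C's children (from adjacency): (leaf)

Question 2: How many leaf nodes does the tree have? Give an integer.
Answer: 4

Derivation:
Leaves (nodes with no children): C, E, F, G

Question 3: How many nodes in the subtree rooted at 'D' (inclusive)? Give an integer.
Answer: 2

Derivation:
Subtree rooted at D contains: D, F
Count = 2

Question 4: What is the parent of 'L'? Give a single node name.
Scan adjacency: L appears as child of H

Answer: H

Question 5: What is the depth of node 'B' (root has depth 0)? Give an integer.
Path from root to B: H -> L -> B
Depth = number of edges = 2

Answer: 2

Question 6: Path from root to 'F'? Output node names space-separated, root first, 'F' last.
Answer: H K J D F

Derivation:
Walk down from root: H -> K -> J -> D -> F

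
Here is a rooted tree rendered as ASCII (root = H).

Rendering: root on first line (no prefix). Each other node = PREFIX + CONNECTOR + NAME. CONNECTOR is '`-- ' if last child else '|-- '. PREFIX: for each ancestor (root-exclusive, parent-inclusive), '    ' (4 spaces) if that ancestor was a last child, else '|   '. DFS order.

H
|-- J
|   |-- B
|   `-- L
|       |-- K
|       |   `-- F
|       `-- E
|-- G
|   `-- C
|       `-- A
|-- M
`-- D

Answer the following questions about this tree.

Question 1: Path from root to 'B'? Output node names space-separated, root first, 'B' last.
Walk down from root: H -> J -> B

Answer: H J B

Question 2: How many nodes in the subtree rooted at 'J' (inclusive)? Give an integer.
Answer: 6

Derivation:
Subtree rooted at J contains: B, E, F, J, K, L
Count = 6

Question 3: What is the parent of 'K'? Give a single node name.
Scan adjacency: K appears as child of L

Answer: L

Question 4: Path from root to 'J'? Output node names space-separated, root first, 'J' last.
Walk down from root: H -> J

Answer: H J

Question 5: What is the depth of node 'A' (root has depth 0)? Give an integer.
Path from root to A: H -> G -> C -> A
Depth = number of edges = 3

Answer: 3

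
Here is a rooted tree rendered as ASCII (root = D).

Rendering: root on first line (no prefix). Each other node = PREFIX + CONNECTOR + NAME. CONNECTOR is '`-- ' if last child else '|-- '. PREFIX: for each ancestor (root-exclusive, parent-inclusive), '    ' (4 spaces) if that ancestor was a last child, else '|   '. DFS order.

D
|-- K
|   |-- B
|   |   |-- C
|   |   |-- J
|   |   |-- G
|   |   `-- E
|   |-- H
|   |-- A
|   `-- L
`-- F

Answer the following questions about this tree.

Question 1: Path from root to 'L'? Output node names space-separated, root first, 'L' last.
Walk down from root: D -> K -> L

Answer: D K L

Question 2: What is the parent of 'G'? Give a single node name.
Answer: B

Derivation:
Scan adjacency: G appears as child of B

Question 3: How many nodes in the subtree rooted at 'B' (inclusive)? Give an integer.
Answer: 5

Derivation:
Subtree rooted at B contains: B, C, E, G, J
Count = 5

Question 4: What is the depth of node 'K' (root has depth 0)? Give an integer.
Answer: 1

Derivation:
Path from root to K: D -> K
Depth = number of edges = 1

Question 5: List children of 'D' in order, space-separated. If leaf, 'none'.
Answer: K F

Derivation:
Node D's children (from adjacency): K, F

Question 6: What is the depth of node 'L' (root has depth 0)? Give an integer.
Path from root to L: D -> K -> L
Depth = number of edges = 2

Answer: 2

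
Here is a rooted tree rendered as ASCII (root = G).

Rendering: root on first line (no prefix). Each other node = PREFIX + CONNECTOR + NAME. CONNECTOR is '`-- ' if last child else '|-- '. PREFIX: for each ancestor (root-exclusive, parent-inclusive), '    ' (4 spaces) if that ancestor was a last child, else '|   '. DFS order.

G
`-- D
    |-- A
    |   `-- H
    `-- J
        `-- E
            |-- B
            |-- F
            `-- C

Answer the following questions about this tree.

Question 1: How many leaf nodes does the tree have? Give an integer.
Answer: 4

Derivation:
Leaves (nodes with no children): B, C, F, H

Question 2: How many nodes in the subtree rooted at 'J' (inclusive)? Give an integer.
Answer: 5

Derivation:
Subtree rooted at J contains: B, C, E, F, J
Count = 5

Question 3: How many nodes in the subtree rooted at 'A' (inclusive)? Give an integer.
Answer: 2

Derivation:
Subtree rooted at A contains: A, H
Count = 2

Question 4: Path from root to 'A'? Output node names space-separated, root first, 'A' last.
Answer: G D A

Derivation:
Walk down from root: G -> D -> A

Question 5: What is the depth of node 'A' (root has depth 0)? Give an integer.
Answer: 2

Derivation:
Path from root to A: G -> D -> A
Depth = number of edges = 2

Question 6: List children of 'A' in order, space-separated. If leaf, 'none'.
Answer: H

Derivation:
Node A's children (from adjacency): H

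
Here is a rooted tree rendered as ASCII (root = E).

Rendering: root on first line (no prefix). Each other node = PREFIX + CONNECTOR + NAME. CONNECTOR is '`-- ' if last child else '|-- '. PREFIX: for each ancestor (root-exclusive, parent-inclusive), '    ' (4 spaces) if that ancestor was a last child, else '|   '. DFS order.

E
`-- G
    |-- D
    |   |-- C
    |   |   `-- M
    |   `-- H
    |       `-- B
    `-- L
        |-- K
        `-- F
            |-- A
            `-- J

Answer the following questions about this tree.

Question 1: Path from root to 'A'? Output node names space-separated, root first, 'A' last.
Walk down from root: E -> G -> L -> F -> A

Answer: E G L F A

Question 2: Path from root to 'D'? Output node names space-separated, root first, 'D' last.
Answer: E G D

Derivation:
Walk down from root: E -> G -> D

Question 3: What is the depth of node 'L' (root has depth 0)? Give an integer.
Path from root to L: E -> G -> L
Depth = number of edges = 2

Answer: 2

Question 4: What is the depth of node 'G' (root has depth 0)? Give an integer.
Path from root to G: E -> G
Depth = number of edges = 1

Answer: 1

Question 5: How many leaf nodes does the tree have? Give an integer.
Leaves (nodes with no children): A, B, J, K, M

Answer: 5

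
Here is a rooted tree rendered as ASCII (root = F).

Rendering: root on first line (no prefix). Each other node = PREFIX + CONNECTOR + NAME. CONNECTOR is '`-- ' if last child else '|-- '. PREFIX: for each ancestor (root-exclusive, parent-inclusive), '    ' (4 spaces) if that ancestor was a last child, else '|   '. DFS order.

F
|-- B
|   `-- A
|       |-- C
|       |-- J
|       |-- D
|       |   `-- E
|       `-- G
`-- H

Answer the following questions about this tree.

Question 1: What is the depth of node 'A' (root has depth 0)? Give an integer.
Path from root to A: F -> B -> A
Depth = number of edges = 2

Answer: 2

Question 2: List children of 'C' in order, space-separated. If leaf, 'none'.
Node C's children (from adjacency): (leaf)

Answer: none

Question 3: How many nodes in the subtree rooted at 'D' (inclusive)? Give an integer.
Subtree rooted at D contains: D, E
Count = 2

Answer: 2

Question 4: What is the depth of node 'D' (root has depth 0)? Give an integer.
Answer: 3

Derivation:
Path from root to D: F -> B -> A -> D
Depth = number of edges = 3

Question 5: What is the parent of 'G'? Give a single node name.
Scan adjacency: G appears as child of A

Answer: A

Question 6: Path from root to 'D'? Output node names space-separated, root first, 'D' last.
Answer: F B A D

Derivation:
Walk down from root: F -> B -> A -> D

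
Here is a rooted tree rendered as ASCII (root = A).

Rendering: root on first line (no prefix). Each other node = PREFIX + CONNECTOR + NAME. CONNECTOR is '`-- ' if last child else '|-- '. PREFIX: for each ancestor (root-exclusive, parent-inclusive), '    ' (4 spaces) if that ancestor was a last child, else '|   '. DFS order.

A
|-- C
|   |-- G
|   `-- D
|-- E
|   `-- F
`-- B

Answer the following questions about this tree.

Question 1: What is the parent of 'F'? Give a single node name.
Answer: E

Derivation:
Scan adjacency: F appears as child of E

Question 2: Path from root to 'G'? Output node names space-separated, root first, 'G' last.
Walk down from root: A -> C -> G

Answer: A C G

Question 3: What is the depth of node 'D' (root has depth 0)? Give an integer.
Answer: 2

Derivation:
Path from root to D: A -> C -> D
Depth = number of edges = 2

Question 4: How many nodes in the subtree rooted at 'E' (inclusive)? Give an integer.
Answer: 2

Derivation:
Subtree rooted at E contains: E, F
Count = 2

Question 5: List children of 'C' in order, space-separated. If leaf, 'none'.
Node C's children (from adjacency): G, D

Answer: G D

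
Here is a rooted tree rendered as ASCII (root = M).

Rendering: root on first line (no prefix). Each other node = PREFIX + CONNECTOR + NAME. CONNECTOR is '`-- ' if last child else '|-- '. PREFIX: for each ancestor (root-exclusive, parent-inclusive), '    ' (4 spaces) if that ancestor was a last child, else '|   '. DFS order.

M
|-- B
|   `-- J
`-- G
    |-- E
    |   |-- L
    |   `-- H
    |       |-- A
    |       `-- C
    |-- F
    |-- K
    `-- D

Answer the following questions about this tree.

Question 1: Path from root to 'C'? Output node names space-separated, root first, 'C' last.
Walk down from root: M -> G -> E -> H -> C

Answer: M G E H C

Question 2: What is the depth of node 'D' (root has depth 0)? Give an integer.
Path from root to D: M -> G -> D
Depth = number of edges = 2

Answer: 2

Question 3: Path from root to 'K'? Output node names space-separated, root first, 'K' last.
Walk down from root: M -> G -> K

Answer: M G K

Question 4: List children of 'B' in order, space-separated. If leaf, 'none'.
Answer: J

Derivation:
Node B's children (from adjacency): J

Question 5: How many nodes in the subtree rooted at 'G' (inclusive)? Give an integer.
Subtree rooted at G contains: A, C, D, E, F, G, H, K, L
Count = 9

Answer: 9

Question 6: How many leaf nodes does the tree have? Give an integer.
Answer: 7

Derivation:
Leaves (nodes with no children): A, C, D, F, J, K, L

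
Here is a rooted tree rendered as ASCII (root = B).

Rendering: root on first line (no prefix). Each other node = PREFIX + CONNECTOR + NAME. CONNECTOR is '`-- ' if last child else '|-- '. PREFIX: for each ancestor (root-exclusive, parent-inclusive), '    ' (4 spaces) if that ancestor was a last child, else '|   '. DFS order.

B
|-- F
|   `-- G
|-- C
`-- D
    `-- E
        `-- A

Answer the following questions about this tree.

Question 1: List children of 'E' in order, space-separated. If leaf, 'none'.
Answer: A

Derivation:
Node E's children (from adjacency): A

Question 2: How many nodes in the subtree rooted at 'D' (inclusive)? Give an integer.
Subtree rooted at D contains: A, D, E
Count = 3

Answer: 3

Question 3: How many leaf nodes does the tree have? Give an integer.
Answer: 3

Derivation:
Leaves (nodes with no children): A, C, G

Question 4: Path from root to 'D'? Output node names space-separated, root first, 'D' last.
Walk down from root: B -> D

Answer: B D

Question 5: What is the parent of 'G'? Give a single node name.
Scan adjacency: G appears as child of F

Answer: F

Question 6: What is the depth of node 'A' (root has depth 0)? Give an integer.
Answer: 3

Derivation:
Path from root to A: B -> D -> E -> A
Depth = number of edges = 3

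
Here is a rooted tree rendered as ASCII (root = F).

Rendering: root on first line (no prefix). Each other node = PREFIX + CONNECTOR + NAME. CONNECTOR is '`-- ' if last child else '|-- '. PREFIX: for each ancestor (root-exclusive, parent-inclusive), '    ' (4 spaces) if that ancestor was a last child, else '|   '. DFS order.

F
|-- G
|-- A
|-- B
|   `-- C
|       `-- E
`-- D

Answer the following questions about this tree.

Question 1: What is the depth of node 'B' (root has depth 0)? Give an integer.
Answer: 1

Derivation:
Path from root to B: F -> B
Depth = number of edges = 1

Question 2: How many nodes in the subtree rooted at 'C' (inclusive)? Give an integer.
Subtree rooted at C contains: C, E
Count = 2

Answer: 2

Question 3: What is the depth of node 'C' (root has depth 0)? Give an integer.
Path from root to C: F -> B -> C
Depth = number of edges = 2

Answer: 2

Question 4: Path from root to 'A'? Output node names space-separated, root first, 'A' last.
Walk down from root: F -> A

Answer: F A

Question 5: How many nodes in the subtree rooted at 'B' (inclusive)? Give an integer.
Answer: 3

Derivation:
Subtree rooted at B contains: B, C, E
Count = 3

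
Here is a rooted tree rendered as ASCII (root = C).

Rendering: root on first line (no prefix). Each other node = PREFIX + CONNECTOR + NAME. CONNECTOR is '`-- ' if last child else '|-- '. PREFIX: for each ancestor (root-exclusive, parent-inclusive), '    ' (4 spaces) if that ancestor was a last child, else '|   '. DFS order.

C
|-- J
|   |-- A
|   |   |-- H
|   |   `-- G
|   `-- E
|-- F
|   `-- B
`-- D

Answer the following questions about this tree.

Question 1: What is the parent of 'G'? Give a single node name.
Answer: A

Derivation:
Scan adjacency: G appears as child of A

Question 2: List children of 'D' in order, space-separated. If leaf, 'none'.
Answer: none

Derivation:
Node D's children (from adjacency): (leaf)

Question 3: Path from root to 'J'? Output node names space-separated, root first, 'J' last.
Walk down from root: C -> J

Answer: C J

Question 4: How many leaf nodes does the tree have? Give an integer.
Leaves (nodes with no children): B, D, E, G, H

Answer: 5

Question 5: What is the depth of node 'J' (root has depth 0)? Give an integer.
Path from root to J: C -> J
Depth = number of edges = 1

Answer: 1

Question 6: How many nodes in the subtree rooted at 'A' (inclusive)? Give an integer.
Answer: 3

Derivation:
Subtree rooted at A contains: A, G, H
Count = 3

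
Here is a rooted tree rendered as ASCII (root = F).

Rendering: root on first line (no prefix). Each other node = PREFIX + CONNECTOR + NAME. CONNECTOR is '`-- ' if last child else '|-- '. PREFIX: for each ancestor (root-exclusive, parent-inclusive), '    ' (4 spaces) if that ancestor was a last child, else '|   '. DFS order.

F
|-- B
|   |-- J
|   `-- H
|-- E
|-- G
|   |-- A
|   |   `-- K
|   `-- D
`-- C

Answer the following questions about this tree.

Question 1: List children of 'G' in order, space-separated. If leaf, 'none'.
Node G's children (from adjacency): A, D

Answer: A D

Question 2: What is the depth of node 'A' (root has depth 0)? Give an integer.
Path from root to A: F -> G -> A
Depth = number of edges = 2

Answer: 2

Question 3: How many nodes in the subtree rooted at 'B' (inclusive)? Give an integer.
Subtree rooted at B contains: B, H, J
Count = 3

Answer: 3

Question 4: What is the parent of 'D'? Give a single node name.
Scan adjacency: D appears as child of G

Answer: G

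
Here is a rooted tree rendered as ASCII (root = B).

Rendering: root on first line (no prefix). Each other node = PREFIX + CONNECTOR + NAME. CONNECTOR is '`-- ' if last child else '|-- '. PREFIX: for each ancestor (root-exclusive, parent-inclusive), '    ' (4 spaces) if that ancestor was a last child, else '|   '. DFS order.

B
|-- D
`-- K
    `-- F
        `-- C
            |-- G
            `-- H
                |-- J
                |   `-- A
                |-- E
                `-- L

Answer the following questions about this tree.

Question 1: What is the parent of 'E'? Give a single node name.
Answer: H

Derivation:
Scan adjacency: E appears as child of H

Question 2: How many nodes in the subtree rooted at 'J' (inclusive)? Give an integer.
Answer: 2

Derivation:
Subtree rooted at J contains: A, J
Count = 2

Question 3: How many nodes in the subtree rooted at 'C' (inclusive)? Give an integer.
Answer: 7

Derivation:
Subtree rooted at C contains: A, C, E, G, H, J, L
Count = 7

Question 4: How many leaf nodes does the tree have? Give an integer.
Answer: 5

Derivation:
Leaves (nodes with no children): A, D, E, G, L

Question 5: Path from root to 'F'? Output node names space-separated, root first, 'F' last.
Answer: B K F

Derivation:
Walk down from root: B -> K -> F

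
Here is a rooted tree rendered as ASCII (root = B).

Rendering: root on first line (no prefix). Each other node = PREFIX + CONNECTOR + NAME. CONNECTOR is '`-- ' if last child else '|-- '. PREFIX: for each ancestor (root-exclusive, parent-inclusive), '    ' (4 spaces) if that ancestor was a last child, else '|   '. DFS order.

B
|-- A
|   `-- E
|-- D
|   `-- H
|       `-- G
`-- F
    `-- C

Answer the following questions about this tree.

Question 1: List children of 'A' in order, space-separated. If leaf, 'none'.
Answer: E

Derivation:
Node A's children (from adjacency): E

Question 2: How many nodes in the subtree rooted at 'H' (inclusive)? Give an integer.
Subtree rooted at H contains: G, H
Count = 2

Answer: 2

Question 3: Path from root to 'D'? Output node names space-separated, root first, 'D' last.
Answer: B D

Derivation:
Walk down from root: B -> D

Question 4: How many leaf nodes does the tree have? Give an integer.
Leaves (nodes with no children): C, E, G

Answer: 3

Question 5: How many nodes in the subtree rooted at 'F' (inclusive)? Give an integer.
Answer: 2

Derivation:
Subtree rooted at F contains: C, F
Count = 2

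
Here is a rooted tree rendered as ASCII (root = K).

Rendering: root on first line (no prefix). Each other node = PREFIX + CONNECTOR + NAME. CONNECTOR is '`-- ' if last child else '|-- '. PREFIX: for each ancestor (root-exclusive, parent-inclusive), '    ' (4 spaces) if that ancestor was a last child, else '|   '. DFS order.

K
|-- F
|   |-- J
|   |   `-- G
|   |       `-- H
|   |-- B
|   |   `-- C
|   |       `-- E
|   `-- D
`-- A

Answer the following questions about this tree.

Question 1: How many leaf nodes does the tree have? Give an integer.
Leaves (nodes with no children): A, D, E, H

Answer: 4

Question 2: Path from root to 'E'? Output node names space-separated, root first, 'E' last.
Answer: K F B C E

Derivation:
Walk down from root: K -> F -> B -> C -> E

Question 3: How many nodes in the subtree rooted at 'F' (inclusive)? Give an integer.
Subtree rooted at F contains: B, C, D, E, F, G, H, J
Count = 8

Answer: 8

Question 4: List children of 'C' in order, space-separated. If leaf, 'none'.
Answer: E

Derivation:
Node C's children (from adjacency): E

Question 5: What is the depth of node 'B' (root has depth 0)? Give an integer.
Path from root to B: K -> F -> B
Depth = number of edges = 2

Answer: 2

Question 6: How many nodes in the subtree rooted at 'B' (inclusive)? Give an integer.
Answer: 3

Derivation:
Subtree rooted at B contains: B, C, E
Count = 3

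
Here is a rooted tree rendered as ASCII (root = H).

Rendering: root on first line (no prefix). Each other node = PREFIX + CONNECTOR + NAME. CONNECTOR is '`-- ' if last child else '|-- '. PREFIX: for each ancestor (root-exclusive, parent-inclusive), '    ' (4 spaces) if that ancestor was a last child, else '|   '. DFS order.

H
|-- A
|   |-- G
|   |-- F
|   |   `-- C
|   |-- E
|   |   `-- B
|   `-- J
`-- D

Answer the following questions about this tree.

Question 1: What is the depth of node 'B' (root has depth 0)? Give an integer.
Answer: 3

Derivation:
Path from root to B: H -> A -> E -> B
Depth = number of edges = 3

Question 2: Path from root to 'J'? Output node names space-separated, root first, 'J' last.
Answer: H A J

Derivation:
Walk down from root: H -> A -> J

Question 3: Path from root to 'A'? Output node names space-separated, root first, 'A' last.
Walk down from root: H -> A

Answer: H A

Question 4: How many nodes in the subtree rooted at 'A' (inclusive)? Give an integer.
Subtree rooted at A contains: A, B, C, E, F, G, J
Count = 7

Answer: 7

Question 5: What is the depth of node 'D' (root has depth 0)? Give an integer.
Path from root to D: H -> D
Depth = number of edges = 1

Answer: 1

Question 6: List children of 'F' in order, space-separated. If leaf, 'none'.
Answer: C

Derivation:
Node F's children (from adjacency): C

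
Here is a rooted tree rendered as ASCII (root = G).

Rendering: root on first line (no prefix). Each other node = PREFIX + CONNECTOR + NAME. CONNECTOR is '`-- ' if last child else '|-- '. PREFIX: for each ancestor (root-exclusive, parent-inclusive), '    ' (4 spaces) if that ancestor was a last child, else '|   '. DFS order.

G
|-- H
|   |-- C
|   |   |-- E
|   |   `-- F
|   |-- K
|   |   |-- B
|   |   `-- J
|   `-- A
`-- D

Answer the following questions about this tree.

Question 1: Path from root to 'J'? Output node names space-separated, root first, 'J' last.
Answer: G H K J

Derivation:
Walk down from root: G -> H -> K -> J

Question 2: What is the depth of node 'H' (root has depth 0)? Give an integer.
Answer: 1

Derivation:
Path from root to H: G -> H
Depth = number of edges = 1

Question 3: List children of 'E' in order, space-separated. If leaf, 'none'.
Answer: none

Derivation:
Node E's children (from adjacency): (leaf)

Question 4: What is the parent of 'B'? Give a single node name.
Answer: K

Derivation:
Scan adjacency: B appears as child of K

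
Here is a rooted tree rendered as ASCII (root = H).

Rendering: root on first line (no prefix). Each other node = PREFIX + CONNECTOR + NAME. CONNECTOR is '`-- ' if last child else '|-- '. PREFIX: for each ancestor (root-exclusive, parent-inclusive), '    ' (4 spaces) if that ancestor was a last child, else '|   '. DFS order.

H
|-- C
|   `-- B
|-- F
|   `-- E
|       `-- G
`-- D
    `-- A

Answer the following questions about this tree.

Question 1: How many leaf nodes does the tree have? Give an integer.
Answer: 3

Derivation:
Leaves (nodes with no children): A, B, G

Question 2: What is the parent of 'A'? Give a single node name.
Answer: D

Derivation:
Scan adjacency: A appears as child of D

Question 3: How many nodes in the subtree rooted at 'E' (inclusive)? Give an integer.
Answer: 2

Derivation:
Subtree rooted at E contains: E, G
Count = 2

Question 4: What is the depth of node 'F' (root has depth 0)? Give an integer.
Path from root to F: H -> F
Depth = number of edges = 1

Answer: 1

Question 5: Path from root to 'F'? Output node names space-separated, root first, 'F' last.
Answer: H F

Derivation:
Walk down from root: H -> F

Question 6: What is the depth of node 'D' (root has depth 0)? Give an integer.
Answer: 1

Derivation:
Path from root to D: H -> D
Depth = number of edges = 1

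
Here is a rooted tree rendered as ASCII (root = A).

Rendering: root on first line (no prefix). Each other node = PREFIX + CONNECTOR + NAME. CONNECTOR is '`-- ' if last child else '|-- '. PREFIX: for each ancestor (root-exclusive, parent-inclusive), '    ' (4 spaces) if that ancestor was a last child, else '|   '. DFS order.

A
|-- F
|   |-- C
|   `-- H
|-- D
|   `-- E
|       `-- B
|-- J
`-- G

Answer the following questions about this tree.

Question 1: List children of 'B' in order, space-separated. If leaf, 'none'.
Answer: none

Derivation:
Node B's children (from adjacency): (leaf)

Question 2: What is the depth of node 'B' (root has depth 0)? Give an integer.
Answer: 3

Derivation:
Path from root to B: A -> D -> E -> B
Depth = number of edges = 3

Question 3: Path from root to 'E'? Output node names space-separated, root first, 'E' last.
Answer: A D E

Derivation:
Walk down from root: A -> D -> E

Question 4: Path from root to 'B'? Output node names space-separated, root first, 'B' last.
Walk down from root: A -> D -> E -> B

Answer: A D E B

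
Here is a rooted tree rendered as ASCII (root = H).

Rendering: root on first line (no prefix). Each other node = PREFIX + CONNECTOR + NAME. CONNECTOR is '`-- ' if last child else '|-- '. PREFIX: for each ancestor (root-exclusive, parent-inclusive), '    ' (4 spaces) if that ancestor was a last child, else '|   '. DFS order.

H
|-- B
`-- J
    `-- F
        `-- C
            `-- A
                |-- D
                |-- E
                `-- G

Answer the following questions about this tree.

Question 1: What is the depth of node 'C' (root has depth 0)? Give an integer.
Answer: 3

Derivation:
Path from root to C: H -> J -> F -> C
Depth = number of edges = 3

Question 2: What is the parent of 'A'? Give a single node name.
Scan adjacency: A appears as child of C

Answer: C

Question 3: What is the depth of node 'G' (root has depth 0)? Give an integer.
Path from root to G: H -> J -> F -> C -> A -> G
Depth = number of edges = 5

Answer: 5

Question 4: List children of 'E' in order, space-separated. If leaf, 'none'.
Answer: none

Derivation:
Node E's children (from adjacency): (leaf)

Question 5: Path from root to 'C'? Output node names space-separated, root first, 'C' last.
Answer: H J F C

Derivation:
Walk down from root: H -> J -> F -> C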